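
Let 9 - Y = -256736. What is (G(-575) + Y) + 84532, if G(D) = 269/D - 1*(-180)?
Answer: 196337506/575 ≈ 3.4146e+5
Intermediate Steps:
Y = 256745 (Y = 9 - 1*(-256736) = 9 + 256736 = 256745)
G(D) = 180 + 269/D (G(D) = 269/D + 180 = 180 + 269/D)
(G(-575) + Y) + 84532 = ((180 + 269/(-575)) + 256745) + 84532 = ((180 + 269*(-1/575)) + 256745) + 84532 = ((180 - 269/575) + 256745) + 84532 = (103231/575 + 256745) + 84532 = 147731606/575 + 84532 = 196337506/575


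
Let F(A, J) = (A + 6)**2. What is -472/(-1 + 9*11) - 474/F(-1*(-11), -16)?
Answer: -91430/14161 ≈ -6.4565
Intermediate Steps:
F(A, J) = (6 + A)**2
-472/(-1 + 9*11) - 474/F(-1*(-11), -16) = -472/(-1 + 9*11) - 474/(6 - 1*(-11))**2 = -472/(-1 + 99) - 474/(6 + 11)**2 = -472/98 - 474/(17**2) = -472*1/98 - 474/289 = -236/49 - 474*1/289 = -236/49 - 474/289 = -91430/14161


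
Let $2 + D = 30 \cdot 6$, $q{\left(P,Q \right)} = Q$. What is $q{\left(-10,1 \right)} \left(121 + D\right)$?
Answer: $299$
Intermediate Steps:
$D = 178$ ($D = -2 + 30 \cdot 6 = -2 + 180 = 178$)
$q{\left(-10,1 \right)} \left(121 + D\right) = 1 \left(121 + 178\right) = 1 \cdot 299 = 299$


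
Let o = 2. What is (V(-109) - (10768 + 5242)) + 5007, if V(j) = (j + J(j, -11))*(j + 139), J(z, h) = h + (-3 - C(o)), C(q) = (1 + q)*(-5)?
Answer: -14243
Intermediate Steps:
C(q) = -5 - 5*q
J(z, h) = 12 + h (J(z, h) = h + (-3 - (-5 - 5*2)) = h + (-3 - (-5 - 10)) = h + (-3 - 1*(-15)) = h + (-3 + 15) = h + 12 = 12 + h)
V(j) = (1 + j)*(139 + j) (V(j) = (j + (12 - 11))*(j + 139) = (j + 1)*(139 + j) = (1 + j)*(139 + j))
(V(-109) - (10768 + 5242)) + 5007 = ((139 + (-109)² + 140*(-109)) - (10768 + 5242)) + 5007 = ((139 + 11881 - 15260) - 1*16010) + 5007 = (-3240 - 16010) + 5007 = -19250 + 5007 = -14243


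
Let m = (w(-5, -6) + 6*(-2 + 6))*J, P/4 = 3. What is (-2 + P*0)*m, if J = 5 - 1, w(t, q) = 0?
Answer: -192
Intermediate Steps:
P = 12 (P = 4*3 = 12)
J = 4
m = 96 (m = (0 + 6*(-2 + 6))*4 = (0 + 6*4)*4 = (0 + 24)*4 = 24*4 = 96)
(-2 + P*0)*m = (-2 + 12*0)*96 = (-2 + 0)*96 = -2*96 = -192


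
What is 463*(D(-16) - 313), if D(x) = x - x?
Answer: -144919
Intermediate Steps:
D(x) = 0
463*(D(-16) - 313) = 463*(0 - 313) = 463*(-313) = -144919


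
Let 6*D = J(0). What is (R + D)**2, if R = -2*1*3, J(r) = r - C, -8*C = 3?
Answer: 9025/256 ≈ 35.254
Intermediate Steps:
C = -3/8 (C = -1/8*3 = -3/8 ≈ -0.37500)
J(r) = 3/8 + r (J(r) = r - 1*(-3/8) = r + 3/8 = 3/8 + r)
D = 1/16 (D = (3/8 + 0)/6 = (1/6)*(3/8) = 1/16 ≈ 0.062500)
R = -6 (R = -2*3 = -6)
(R + D)**2 = (-6 + 1/16)**2 = (-95/16)**2 = 9025/256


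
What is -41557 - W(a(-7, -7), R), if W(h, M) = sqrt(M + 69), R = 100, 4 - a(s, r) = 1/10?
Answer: -41570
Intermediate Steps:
a(s, r) = 39/10 (a(s, r) = 4 - 1/10 = 39/10)
W(h, M) = sqrt(69 + M)
-41557 - W(a(-7, -7), R) = -41557 - sqrt(69 + 100) = -41557 - sqrt(169) = -41557 - 1*13 = -41557 - 13 = -41570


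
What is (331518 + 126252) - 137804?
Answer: 319966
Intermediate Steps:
(331518 + 126252) - 137804 = 457770 - 137804 = 319966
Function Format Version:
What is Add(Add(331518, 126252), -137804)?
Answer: 319966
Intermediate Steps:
Add(Add(331518, 126252), -137804) = Add(457770, -137804) = 319966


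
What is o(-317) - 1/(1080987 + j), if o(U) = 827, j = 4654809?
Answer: 4743503291/5735796 ≈ 827.00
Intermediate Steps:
o(-317) - 1/(1080987 + j) = 827 - 1/(1080987 + 4654809) = 827 - 1/5735796 = 4743503291/5735796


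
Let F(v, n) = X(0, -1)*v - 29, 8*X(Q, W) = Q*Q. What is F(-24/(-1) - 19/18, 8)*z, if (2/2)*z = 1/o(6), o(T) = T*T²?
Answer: -29/216 ≈ -0.13426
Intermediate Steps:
X(Q, W) = Q²/8 (X(Q, W) = (Q*Q)/8 = Q²/8)
o(T) = T³
z = 1/216 (z = 1/(6³) = 1/216 ≈ 0.0046296)
F(v, n) = -29 (F(v, n) = ((⅛)*0²)*v - 29 = ((⅛)*0)*v - 29 = 0*v - 29 = 0 - 29 = -29)
F(-24/(-1) - 19/18, 8)*z = -29*1/216 = -29/216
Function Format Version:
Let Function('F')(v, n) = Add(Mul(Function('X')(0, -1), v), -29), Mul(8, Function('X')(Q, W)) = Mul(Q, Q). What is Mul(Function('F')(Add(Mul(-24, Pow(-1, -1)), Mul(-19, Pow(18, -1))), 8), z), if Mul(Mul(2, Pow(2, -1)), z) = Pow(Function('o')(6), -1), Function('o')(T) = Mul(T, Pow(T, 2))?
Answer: Rational(-29, 216) ≈ -0.13426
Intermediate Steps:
Function('X')(Q, W) = Mul(Rational(1, 8), Pow(Q, 2)) (Function('X')(Q, W) = Mul(Rational(1, 8), Mul(Q, Q)) = Mul(Rational(1, 8), Pow(Q, 2)))
Function('o')(T) = Pow(T, 3)
z = Rational(1, 216) (z = Pow(Pow(6, 3), -1) = Pow(216, -1) = Rational(1, 216) ≈ 0.0046296)
Function('F')(v, n) = -29 (Function('F')(v, n) = Add(Mul(Mul(Rational(1, 8), Pow(0, 2)), v), -29) = Add(Mul(Mul(Rational(1, 8), 0), v), -29) = Add(Mul(0, v), -29) = Add(0, -29) = -29)
Mul(Function('F')(Add(Mul(-24, Pow(-1, -1)), Mul(-19, Pow(18, -1))), 8), z) = Mul(-29, Rational(1, 216)) = Rational(-29, 216)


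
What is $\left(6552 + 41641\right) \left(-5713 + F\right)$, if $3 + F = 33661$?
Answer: $1346753385$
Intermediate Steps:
$F = 33658$ ($F = -3 + 33661 = 33658$)
$\left(6552 + 41641\right) \left(-5713 + F\right) = \left(6552 + 41641\right) \left(-5713 + 33658\right) = 48193 \cdot 27945 = 1346753385$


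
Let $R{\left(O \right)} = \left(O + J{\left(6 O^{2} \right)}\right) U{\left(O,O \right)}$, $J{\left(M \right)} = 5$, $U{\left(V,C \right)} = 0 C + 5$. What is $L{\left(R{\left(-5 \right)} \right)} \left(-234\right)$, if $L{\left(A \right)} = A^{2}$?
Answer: $0$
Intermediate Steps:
$U{\left(V,C \right)} = 5$ ($U{\left(V,C \right)} = 0 + 5 = 5$)
$R{\left(O \right)} = 25 + 5 O$ ($R{\left(O \right)} = \left(O + 5\right) 5 = \left(5 + O\right) 5 = 25 + 5 O$)
$L{\left(R{\left(-5 \right)} \right)} \left(-234\right) = \left(25 + 5 \left(-5\right)\right)^{2} \left(-234\right) = \left(25 - 25\right)^{2} \left(-234\right) = 0^{2} \left(-234\right) = 0 \left(-234\right) = 0$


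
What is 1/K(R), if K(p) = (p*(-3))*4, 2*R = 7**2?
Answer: -1/294 ≈ -0.0034014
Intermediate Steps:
R = 49/2 (R = (1/2)*7**2 = (1/2)*49 = 49/2 ≈ 24.500)
K(p) = -12*p (K(p) = -3*p*4 = -12*p)
1/K(R) = 1/(-12*49/2) = 1/(-294) = -1/294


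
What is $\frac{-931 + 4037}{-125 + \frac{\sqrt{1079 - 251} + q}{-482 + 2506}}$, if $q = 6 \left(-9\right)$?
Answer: $- \frac{198854388172}{8004540761} - \frac{4714908 \sqrt{23}}{8004540761} \approx -24.846$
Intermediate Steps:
$q = -54$
$\frac{-931 + 4037}{-125 + \frac{\sqrt{1079 - 251} + q}{-482 + 2506}} = \frac{-931 + 4037}{-125 + \frac{\sqrt{1079 - 251} - 54}{-482 + 2506}} = \frac{3106}{-125 + \frac{\sqrt{828} - 54}{2024}} = \frac{3106}{-125 + \left(6 \sqrt{23} - 54\right) \frac{1}{2024}} = \frac{3106}{-125 + \left(-54 + 6 \sqrt{23}\right) \frac{1}{2024}} = \frac{3106}{-125 - \left(\frac{27}{1012} - \frac{3 \sqrt{23}}{1012}\right)} = \frac{3106}{- \frac{126527}{1012} + \frac{3 \sqrt{23}}{1012}}$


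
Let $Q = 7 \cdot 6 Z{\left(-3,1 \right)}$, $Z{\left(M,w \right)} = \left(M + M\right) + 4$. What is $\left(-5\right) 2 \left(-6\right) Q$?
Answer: $-5040$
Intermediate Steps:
$Z{\left(M,w \right)} = 4 + 2 M$ ($Z{\left(M,w \right)} = 2 M + 4 = 4 + 2 M$)
$Q = -84$ ($Q = 7 \cdot 6 \left(4 + 2 \left(-3\right)\right) = 42 \left(4 - 6\right) = 42 \left(-2\right) = -84$)
$\left(-5\right) 2 \left(-6\right) Q = \left(-5\right) 2 \left(-6\right) \left(-84\right) = \left(-10\right) \left(-6\right) \left(-84\right) = 60 \left(-84\right) = -5040$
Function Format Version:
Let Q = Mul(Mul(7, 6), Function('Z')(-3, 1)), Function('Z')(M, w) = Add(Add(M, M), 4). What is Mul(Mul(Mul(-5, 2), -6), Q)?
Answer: -5040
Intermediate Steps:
Function('Z')(M, w) = Add(4, Mul(2, M)) (Function('Z')(M, w) = Add(Mul(2, M), 4) = Add(4, Mul(2, M)))
Q = -84 (Q = Mul(Mul(7, 6), Add(4, Mul(2, -3))) = Mul(42, Add(4, -6)) = Mul(42, -2) = -84)
Mul(Mul(Mul(-5, 2), -6), Q) = Mul(Mul(Mul(-5, 2), -6), -84) = Mul(Mul(-10, -6), -84) = Mul(60, -84) = -5040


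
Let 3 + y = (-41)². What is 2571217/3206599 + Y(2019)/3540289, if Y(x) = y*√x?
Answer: 233747/291509 + 1678*√2019/3540289 ≈ 0.82315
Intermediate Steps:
y = 1678 (y = -3 + (-41)² = -3 + 1681 = 1678)
Y(x) = 1678*√x
2571217/3206599 + Y(2019)/3540289 = 2571217/3206599 + (1678*√2019)/3540289 = 2571217*(1/3206599) + (1678*√2019)*(1/3540289) = 233747/291509 + 1678*√2019/3540289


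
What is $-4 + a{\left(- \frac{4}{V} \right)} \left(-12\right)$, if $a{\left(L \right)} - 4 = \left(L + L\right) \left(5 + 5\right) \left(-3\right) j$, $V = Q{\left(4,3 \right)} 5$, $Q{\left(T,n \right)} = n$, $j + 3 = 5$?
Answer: $-436$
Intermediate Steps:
$j = 2$ ($j = -3 + 5 = 2$)
$V = 15$ ($V = 3 \cdot 5 = 15$)
$a{\left(L \right)} = 4 - 120 L$ ($a{\left(L \right)} = 4 + \left(L + L\right) \left(5 + 5\right) \left(-3\right) 2 = 4 + 2 L 10 \left(-3\right) 2 = 4 + 20 L \left(-3\right) 2 = 4 + - 60 L 2 = 4 - 120 L$)
$-4 + a{\left(- \frac{4}{V} \right)} \left(-12\right) = -4 + \left(4 - 120 \left(- \frac{4}{15}\right)\right) \left(-12\right) = -4 + \left(4 - 120 \left(\left(-4\right) \frac{1}{15}\right)\right) \left(-12\right) = -4 + \left(4 - -32\right) \left(-12\right) = -4 + \left(4 + 32\right) \left(-12\right) = -4 + 36 \left(-12\right) = -4 - 432 = -436$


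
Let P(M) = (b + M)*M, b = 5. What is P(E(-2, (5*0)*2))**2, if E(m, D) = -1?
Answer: 16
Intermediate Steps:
P(M) = M*(5 + M) (P(M) = (5 + M)*M = M*(5 + M))
P(E(-2, (5*0)*2))**2 = (-(5 - 1))**2 = (-1*4)**2 = (-4)**2 = 16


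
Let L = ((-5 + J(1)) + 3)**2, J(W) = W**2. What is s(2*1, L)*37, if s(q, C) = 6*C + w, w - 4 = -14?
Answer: -148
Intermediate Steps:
w = -10 (w = 4 - 14 = -10)
L = 1 (L = ((-5 + 1**2) + 3)**2 = ((-5 + 1) + 3)**2 = (-4 + 3)**2 = (-1)**2 = 1)
s(q, C) = -10 + 6*C (s(q, C) = 6*C - 10 = -10 + 6*C)
s(2*1, L)*37 = (-10 + 6*1)*37 = (-10 + 6)*37 = -4*37 = -148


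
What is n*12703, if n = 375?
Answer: 4763625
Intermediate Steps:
n*12703 = 375*12703 = 4763625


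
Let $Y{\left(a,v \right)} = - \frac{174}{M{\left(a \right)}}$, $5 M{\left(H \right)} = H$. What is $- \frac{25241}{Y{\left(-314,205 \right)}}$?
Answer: $- \frac{3962837}{435} \approx -9110.0$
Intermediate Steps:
$M{\left(H \right)} = \frac{H}{5}$
$Y{\left(a,v \right)} = - \frac{870}{a}$ ($Y{\left(a,v \right)} = - \frac{174}{\frac{1}{5} a} = - 174 \frac{5}{a} = - \frac{870}{a}$)
$- \frac{25241}{Y{\left(-314,205 \right)}} = - \frac{25241}{\left(-870\right) \frac{1}{-314}} = - \frac{25241}{\left(-870\right) \left(- \frac{1}{314}\right)} = - \frac{25241}{\frac{435}{157}} = \left(-25241\right) \frac{157}{435} = - \frac{3962837}{435}$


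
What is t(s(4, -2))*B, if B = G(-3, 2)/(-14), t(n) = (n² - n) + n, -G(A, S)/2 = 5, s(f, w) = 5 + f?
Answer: 405/7 ≈ 57.857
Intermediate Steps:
G(A, S) = -10 (G(A, S) = -2*5 = -10)
t(n) = n²
B = 5/7 (B = -10/(-14) = -10*(-1/14) = 5/7 ≈ 0.71429)
t(s(4, -2))*B = (5 + 4)²*(5/7) = 9²*(5/7) = 81*(5/7) = 405/7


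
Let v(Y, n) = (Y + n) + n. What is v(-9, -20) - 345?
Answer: -394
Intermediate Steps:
v(Y, n) = Y + 2*n
v(-9, -20) - 345 = (-9 + 2*(-20)) - 345 = (-9 - 40) - 345 = -49 - 345 = -394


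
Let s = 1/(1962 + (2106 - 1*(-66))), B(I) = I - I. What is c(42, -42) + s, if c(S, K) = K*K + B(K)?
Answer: 7292377/4134 ≈ 1764.0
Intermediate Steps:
B(I) = 0
c(S, K) = K**2 (c(S, K) = K*K + 0 = K**2 + 0 = K**2)
s = 1/4134 (s = 1/(1962 + (2106 + 66)) = 1/(1962 + 2172) = 1/4134 ≈ 0.00024190)
c(42, -42) + s = (-42)**2 + 1/4134 = 1764 + 1/4134 = 7292377/4134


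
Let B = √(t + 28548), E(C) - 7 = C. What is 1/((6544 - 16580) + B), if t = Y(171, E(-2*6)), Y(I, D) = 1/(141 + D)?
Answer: -1364896/13694213727 - 2*√132005986/13694213727 ≈ -0.00010135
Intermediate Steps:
E(C) = 7 + C
t = 1/136 (t = 1/(141 + (7 - 2*6)) = 1/(141 + (7 - 12)) = 1/(141 - 5) = 1/136 ≈ 0.0073529)
B = √132005986/68 (B = √(1/136 + 28548) = √(3882529/136) = √132005986/68 ≈ 168.96)
1/((6544 - 16580) + B) = 1/((6544 - 16580) + √132005986/68) = 1/(-10036 + √132005986/68)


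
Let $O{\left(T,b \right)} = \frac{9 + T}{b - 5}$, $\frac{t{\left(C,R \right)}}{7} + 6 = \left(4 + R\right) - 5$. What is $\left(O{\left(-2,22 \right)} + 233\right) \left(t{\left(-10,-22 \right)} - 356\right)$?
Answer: $- \frac{2218112}{17} \approx -1.3048 \cdot 10^{5}$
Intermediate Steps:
$t{\left(C,R \right)} = -49 + 7 R$ ($t{\left(C,R \right)} = -42 + 7 \left(\left(4 + R\right) - 5\right) = -42 + 7 \left(-1 + R\right) = -42 + \left(-7 + 7 R\right) = -49 + 7 R$)
$O{\left(T,b \right)} = \frac{9 + T}{-5 + b}$
$\left(O{\left(-2,22 \right)} + 233\right) \left(t{\left(-10,-22 \right)} - 356\right) = \left(\frac{9 - 2}{-5 + 22} + 233\right) \left(\left(-49 + 7 \left(-22\right)\right) - 356\right) = \left(\frac{1}{17} \cdot 7 + 233\right) \left(\left(-49 - 154\right) - 356\right) = \left(\frac{1}{17} \cdot 7 + 233\right) \left(-203 - 356\right) = \left(\frac{7}{17} + 233\right) \left(-559\right) = \frac{3968}{17} \left(-559\right) = - \frac{2218112}{17}$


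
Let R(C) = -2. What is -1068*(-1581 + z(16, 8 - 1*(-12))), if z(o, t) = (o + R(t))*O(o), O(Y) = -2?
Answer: 1718412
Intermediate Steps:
z(o, t) = 4 - 2*o (z(o, t) = (o - 2)*(-2) = (-2 + o)*(-2) = 4 - 2*o)
-1068*(-1581 + z(16, 8 - 1*(-12))) = -1068*(-1581 + (4 - 2*16)) = -1068*(-1581 + (4 - 32)) = -1068*(-1581 - 28) = -1068*(-1609) = 1718412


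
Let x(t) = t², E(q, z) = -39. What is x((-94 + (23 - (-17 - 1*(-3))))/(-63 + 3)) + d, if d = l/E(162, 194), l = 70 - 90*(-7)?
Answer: -265921/15600 ≈ -17.046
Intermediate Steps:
l = 700 (l = 70 + 630 = 700)
d = -700/39 (d = 700/(-39) = 700*(-1/39) = -700/39 ≈ -17.949)
x((-94 + (23 - (-17 - 1*(-3))))/(-63 + 3)) + d = ((-94 + (23 - (-17 - 1*(-3))))/(-63 + 3))² - 700/39 = ((-94 + (23 - (-17 + 3)))/(-60))² - 700/39 = ((-94 + (23 - 1*(-14)))*(-1/60))² - 700/39 = ((-94 + (23 + 14))*(-1/60))² - 700/39 = ((-94 + 37)*(-1/60))² - 700/39 = (-57*(-1/60))² - 700/39 = (19/20)² - 700/39 = 361/400 - 700/39 = -265921/15600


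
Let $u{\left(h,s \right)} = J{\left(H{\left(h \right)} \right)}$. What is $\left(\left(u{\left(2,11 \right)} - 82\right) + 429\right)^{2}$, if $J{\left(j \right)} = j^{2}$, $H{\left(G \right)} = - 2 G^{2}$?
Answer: $168921$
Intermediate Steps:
$u{\left(h,s \right)} = 4 h^{4}$ ($u{\left(h,s \right)} = \left(- 2 h^{2}\right)^{2} = 4 h^{4}$)
$\left(\left(u{\left(2,11 \right)} - 82\right) + 429\right)^{2} = \left(\left(4 \cdot 2^{4} - 82\right) + 429\right)^{2} = \left(\left(4 \cdot 16 - 82\right) + 429\right)^{2} = \left(\left(64 - 82\right) + 429\right)^{2} = \left(-18 + 429\right)^{2} = 411^{2} = 168921$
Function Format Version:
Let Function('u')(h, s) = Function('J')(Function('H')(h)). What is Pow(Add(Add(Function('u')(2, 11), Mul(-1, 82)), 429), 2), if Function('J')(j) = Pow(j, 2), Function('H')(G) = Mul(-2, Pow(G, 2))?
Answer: 168921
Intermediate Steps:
Function('u')(h, s) = Mul(4, Pow(h, 4)) (Function('u')(h, s) = Pow(Mul(-2, Pow(h, 2)), 2) = Mul(4, Pow(h, 4)))
Pow(Add(Add(Function('u')(2, 11), Mul(-1, 82)), 429), 2) = Pow(Add(Add(Mul(4, Pow(2, 4)), Mul(-1, 82)), 429), 2) = Pow(Add(Add(Mul(4, 16), -82), 429), 2) = Pow(Add(Add(64, -82), 429), 2) = Pow(Add(-18, 429), 2) = Pow(411, 2) = 168921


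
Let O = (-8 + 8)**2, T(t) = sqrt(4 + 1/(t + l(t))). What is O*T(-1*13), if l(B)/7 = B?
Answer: 0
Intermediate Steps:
l(B) = 7*B
T(t) = sqrt(4 + 1/(8*t)) (T(t) = sqrt(4 + 1/(t + 7*t)) = sqrt(4 + 1/(8*t)))
O = 0 (O = 0**2 = 0)
O*T(-1*13) = 0*(sqrt(64 + 2/((-1*13)))/4) = 0*(sqrt(64 + 2/(-13))/4) = 0*(sqrt(64 + 2*(-1/13))/4) = 0*(sqrt(64 - 2/13)/4) = 0*(sqrt(830/13)/4) = 0*((sqrt(10790)/13)/4) = 0*(sqrt(10790)/52) = 0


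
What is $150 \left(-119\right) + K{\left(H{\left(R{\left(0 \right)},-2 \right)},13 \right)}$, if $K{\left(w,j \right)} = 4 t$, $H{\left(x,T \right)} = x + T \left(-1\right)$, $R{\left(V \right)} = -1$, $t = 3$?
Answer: $-17838$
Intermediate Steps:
$H{\left(x,T \right)} = x - T$
$K{\left(w,j \right)} = 12$ ($K{\left(w,j \right)} = 4 \cdot 3 = 12$)
$150 \left(-119\right) + K{\left(H{\left(R{\left(0 \right)},-2 \right)},13 \right)} = 150 \left(-119\right) + 12 = -17850 + 12 = -17838$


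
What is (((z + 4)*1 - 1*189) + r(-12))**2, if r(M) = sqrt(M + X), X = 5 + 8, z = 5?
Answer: 32041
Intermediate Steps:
X = 13
r(M) = sqrt(13 + M) (r(M) = sqrt(M + 13) = sqrt(13 + M))
(((z + 4)*1 - 1*189) + r(-12))**2 = (((5 + 4)*1 - 1*189) + sqrt(13 - 12))**2 = ((9*1 - 189) + sqrt(1))**2 = ((9 - 189) + 1)**2 = (-180 + 1)**2 = (-179)**2 = 32041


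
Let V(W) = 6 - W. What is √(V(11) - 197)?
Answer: I*√202 ≈ 14.213*I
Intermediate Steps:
√(V(11) - 197) = √((6 - 1*11) - 197) = √((6 - 11) - 197) = √(-5 - 197) = √(-202) = I*√202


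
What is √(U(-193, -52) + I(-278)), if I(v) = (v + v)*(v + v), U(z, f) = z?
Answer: 3*√34327 ≈ 555.83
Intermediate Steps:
I(v) = 4*v² (I(v) = (2*v)*(2*v) = 4*v²)
√(U(-193, -52) + I(-278)) = √(-193 + 4*(-278)²) = √(-193 + 4*77284) = √(-193 + 309136) = √308943 = 3*√34327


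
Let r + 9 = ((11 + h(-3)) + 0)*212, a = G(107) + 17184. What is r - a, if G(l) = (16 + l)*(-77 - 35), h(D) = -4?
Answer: -1933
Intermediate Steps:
G(l) = -1792 - 112*l (G(l) = (16 + l)*(-112) = -1792 - 112*l)
a = 3408 (a = (-1792 - 112*107) + 17184 = (-1792 - 11984) + 17184 = -13776 + 17184 = 3408)
r = 1475 (r = -9 + ((11 - 4) + 0)*212 = -9 + (7 + 0)*212 = -9 + 7*212 = -9 + 1484 = 1475)
r - a = 1475 - 1*3408 = 1475 - 3408 = -1933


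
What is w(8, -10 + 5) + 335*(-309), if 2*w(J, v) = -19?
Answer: -207049/2 ≈ -1.0352e+5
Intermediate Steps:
w(J, v) = -19/2 (w(J, v) = (½)*(-19) = -19/2)
w(8, -10 + 5) + 335*(-309) = -19/2 + 335*(-309) = -19/2 - 103515 = -207049/2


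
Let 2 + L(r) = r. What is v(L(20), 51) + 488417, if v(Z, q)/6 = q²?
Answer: 504023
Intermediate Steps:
L(r) = -2 + r
v(Z, q) = 6*q²
v(L(20), 51) + 488417 = 6*51² + 488417 = 6*2601 + 488417 = 15606 + 488417 = 504023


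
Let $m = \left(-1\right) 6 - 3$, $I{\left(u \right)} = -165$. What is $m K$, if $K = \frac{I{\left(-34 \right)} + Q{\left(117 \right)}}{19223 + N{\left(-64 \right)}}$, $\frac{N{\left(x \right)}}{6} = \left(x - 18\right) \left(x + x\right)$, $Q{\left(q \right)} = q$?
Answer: $\frac{432}{82199} \approx 0.0052555$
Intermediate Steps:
$m = -9$ ($m = -6 - 3 = -9$)
$N{\left(x \right)} = 12 x \left(-18 + x\right)$ ($N{\left(x \right)} = 6 \left(x - 18\right) \left(x + x\right) = 6 \left(-18 + x\right) 2 x = 6 \cdot 2 x \left(-18 + x\right) = 12 x \left(-18 + x\right)$)
$K = - \frac{48}{82199}$ ($K = \frac{-165 + 117}{19223 + 12 \left(-64\right) \left(-18 - 64\right)} = - \frac{48}{19223 + 12 \left(-64\right) \left(-82\right)} = - \frac{48}{19223 + 62976} = - \frac{48}{82199} \approx -0.00058395$)
$m K = \left(-9\right) \left(- \frac{48}{82199}\right) = \frac{432}{82199}$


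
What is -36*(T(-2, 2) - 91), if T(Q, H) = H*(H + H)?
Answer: 2988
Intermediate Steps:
T(Q, H) = 2*H**2 (T(Q, H) = H*(2*H) = 2*H**2)
-36*(T(-2, 2) - 91) = -36*(2*2**2 - 91) = -36*(2*4 - 91) = -36*(8 - 91) = -36*(-83) = 2988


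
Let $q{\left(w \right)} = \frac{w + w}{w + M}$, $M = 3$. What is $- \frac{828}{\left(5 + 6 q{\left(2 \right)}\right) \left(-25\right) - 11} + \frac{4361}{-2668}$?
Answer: $\frac{68293}{42688} \approx 1.5998$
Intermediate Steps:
$q{\left(w \right)} = \frac{2 w}{3 + w}$ ($q{\left(w \right)} = \frac{w + w}{w + 3} = \frac{2 w}{3 + w}$)
$- \frac{828}{\left(5 + 6 q{\left(2 \right)}\right) \left(-25\right) - 11} + \frac{4361}{-2668} = - \frac{828}{\left(5 + 6 \cdot 2 \cdot 2 \frac{1}{3 + 2}\right) \left(-25\right) - 11} + \frac{4361}{-2668} = - \frac{828}{\left(5 + 6 \cdot 2 \cdot 2 \cdot \frac{1}{5}\right) \left(-25\right) - 11} + 4361 \left(- \frac{1}{2668}\right) = - \frac{828}{\left(5 + 6 \cdot 2 \cdot 2 \cdot \frac{1}{5}\right) \left(-25\right) - 11} - \frac{4361}{2668} = - \frac{828}{\left(5 + 6 \cdot \frac{4}{5}\right) \left(-25\right) - 11} - \frac{4361}{2668} = - \frac{828}{\left(5 + \frac{24}{5}\right) \left(-25\right) - 11} - \frac{4361}{2668} = - \frac{828}{\frac{49}{5} \left(-25\right) - 11} - \frac{4361}{2668} = - \frac{828}{-245 - 11} - \frac{4361}{2668} = - \frac{828}{-256} - \frac{4361}{2668} = \left(-828\right) \left(- \frac{1}{256}\right) - \frac{4361}{2668} = \frac{207}{64} - \frac{4361}{2668} = \frac{68293}{42688}$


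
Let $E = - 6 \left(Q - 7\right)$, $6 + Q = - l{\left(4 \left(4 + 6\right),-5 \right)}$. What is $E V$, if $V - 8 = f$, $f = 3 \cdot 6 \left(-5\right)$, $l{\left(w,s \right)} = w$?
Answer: $-26076$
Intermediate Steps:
$f = -90$ ($f = 18 \left(-5\right) = -90$)
$V = -82$ ($V = 8 - 90 = -82$)
$Q = -46$ ($Q = -6 - 4 \left(4 + 6\right) = -6 - 4 \cdot 10 = -6 - 40 = -46$)
$E = 318$ ($E = - 6 \left(-46 - 7\right) = \left(-6\right) \left(-53\right) = 318$)
$E V = 318 \left(-82\right) = -26076$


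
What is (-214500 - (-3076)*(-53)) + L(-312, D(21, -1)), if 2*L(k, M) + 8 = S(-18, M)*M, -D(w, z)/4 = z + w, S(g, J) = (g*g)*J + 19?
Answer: 658508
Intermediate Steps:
S(g, J) = 19 + J*g² (S(g, J) = g²*J + 19 = J*g² + 19 = 19 + J*g²)
D(w, z) = -4*w - 4*z (D(w, z) = -4*(z + w) = -4*(w + z) = -4*w - 4*z)
L(k, M) = -4 + M*(19 + 324*M)/2 (L(k, M) = -4 + ((19 + M*(-18)²)*M)/2 = -4 + ((19 + M*324)*M)/2 = -4 + ((19 + 324*M)*M)/2 = -4 + (M*(19 + 324*M))/2 = -4 + M*(19 + 324*M)/2)
(-214500 - (-3076)*(-53)) + L(-312, D(21, -1)) = (-214500 - (-3076)*(-53)) + (-4 + (-4*21 - 4*(-1))*(19 + 324*(-4*21 - 4*(-1)))/2) = (-214500 - 1*163028) + (-4 + (-84 + 4)*(19 + 324*(-84 + 4))/2) = (-214500 - 163028) + (-4 + (½)*(-80)*(19 + 324*(-80))) = -377528 + (-4 + (½)*(-80)*(19 - 25920)) = -377528 + (-4 + (½)*(-80)*(-25901)) = -377528 + (-4 + 1036040) = -377528 + 1036036 = 658508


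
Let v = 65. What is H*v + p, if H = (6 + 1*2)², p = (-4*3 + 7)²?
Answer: 4185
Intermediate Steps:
p = 25 (p = (-12 + 7)² = (-5)² = 25)
H = 64 (H = (6 + 2)² = 8² = 64)
H*v + p = 64*65 + 25 = 4160 + 25 = 4185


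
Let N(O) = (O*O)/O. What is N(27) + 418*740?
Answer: 309347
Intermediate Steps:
N(O) = O (N(O) = O²/O = O)
N(27) + 418*740 = 27 + 418*740 = 27 + 309320 = 309347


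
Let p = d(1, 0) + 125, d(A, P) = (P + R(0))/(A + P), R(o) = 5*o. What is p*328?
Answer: 41000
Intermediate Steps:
d(A, P) = P/(A + P) (d(A, P) = (P + 5*0)/(A + P) = (P + 0)/(A + P) = P/(A + P))
p = 125 (p = 0/(1 + 0) + 125 = 0/1 + 125 = 0*1 + 125 = 0 + 125 = 125)
p*328 = 125*328 = 41000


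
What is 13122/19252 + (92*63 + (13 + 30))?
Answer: 56212775/9626 ≈ 5839.7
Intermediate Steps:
13122/19252 + (92*63 + (13 + 30)) = 13122*(1/19252) + (5796 + 43) = 6561/9626 + 5839 = 56212775/9626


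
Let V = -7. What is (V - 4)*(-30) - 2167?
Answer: -1837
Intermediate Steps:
(V - 4)*(-30) - 2167 = (-7 - 4)*(-30) - 2167 = -11*(-30) - 2167 = 330 - 2167 = -1837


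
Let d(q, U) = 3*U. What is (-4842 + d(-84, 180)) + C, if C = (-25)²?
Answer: -3677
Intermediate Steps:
C = 625
(-4842 + d(-84, 180)) + C = (-4842 + 3*180) + 625 = (-4842 + 540) + 625 = -4302 + 625 = -3677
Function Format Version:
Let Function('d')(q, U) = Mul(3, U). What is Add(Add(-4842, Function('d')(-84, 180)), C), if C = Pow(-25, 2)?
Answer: -3677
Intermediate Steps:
C = 625
Add(Add(-4842, Function('d')(-84, 180)), C) = Add(Add(-4842, Mul(3, 180)), 625) = Add(Add(-4842, 540), 625) = Add(-4302, 625) = -3677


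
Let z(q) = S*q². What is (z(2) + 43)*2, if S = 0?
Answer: 86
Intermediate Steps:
z(q) = 0 (z(q) = 0*q² = 0)
(z(2) + 43)*2 = (0 + 43)*2 = 43*2 = 86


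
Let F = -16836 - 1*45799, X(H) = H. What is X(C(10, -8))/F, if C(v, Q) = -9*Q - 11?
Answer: -61/62635 ≈ -0.00097390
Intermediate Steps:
C(v, Q) = -11 - 9*Q
F = -62635 (F = -16836 - 45799 = -62635)
X(C(10, -8))/F = (-11 - 9*(-8))/(-62635) = (-11 + 72)*(-1/62635) = 61*(-1/62635) = -61/62635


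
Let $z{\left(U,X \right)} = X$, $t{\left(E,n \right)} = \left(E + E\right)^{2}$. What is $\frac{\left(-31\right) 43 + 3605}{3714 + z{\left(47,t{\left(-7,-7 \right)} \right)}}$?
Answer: $\frac{1136}{1955} \approx 0.58107$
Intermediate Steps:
$t{\left(E,n \right)} = 4 E^{2}$ ($t{\left(E,n \right)} = \left(2 E\right)^{2} = 4 E^{2}$)
$\frac{\left(-31\right) 43 + 3605}{3714 + z{\left(47,t{\left(-7,-7 \right)} \right)}} = \frac{\left(-31\right) 43 + 3605}{3714 + 4 \left(-7\right)^{2}} = \frac{-1333 + 3605}{3714 + 4 \cdot 49} = \frac{2272}{3714 + 196} = \frac{2272}{3910} = 2272 \cdot \frac{1}{3910} = \frac{1136}{1955}$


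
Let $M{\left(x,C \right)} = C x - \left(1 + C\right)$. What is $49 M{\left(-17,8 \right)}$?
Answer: $-7105$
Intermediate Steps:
$M{\left(x,C \right)} = -1 - C + C x$
$49 M{\left(-17,8 \right)} = 49 \left(-1 - 8 + 8 \left(-17\right)\right) = 49 \left(-1 - 8 - 136\right) = 49 \left(-145\right) = -7105$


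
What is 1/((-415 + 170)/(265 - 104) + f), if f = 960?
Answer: 23/22045 ≈ 0.0010433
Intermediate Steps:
1/((-415 + 170)/(265 - 104) + f) = 1/((-415 + 170)/(265 - 104) + 960) = 1/(-245/161 + 960) = 1/(-245*1/161 + 960) = 1/(-35/23 + 960) = 1/(22045/23) = 23/22045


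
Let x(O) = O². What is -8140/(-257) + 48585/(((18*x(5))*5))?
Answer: 2053423/38550 ≈ 53.266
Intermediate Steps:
-8140/(-257) + 48585/(((18*x(5))*5)) = -8140/(-257) + 48585/(((18*5²)*5)) = -8140*(-1/257) + 48585/(((18*25)*5)) = 8140/257 + 48585/((450*5)) = 8140/257 + 48585/2250 = 8140/257 + 48585*(1/2250) = 8140/257 + 3239/150 = 2053423/38550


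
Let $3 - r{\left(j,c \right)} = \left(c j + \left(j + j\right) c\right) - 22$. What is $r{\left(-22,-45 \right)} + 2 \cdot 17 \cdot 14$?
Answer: $-2469$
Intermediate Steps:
$r{\left(j,c \right)} = 25 - 3 c j$ ($r{\left(j,c \right)} = 3 - \left(\left(c j + \left(j + j\right) c\right) - 22\right) = 3 - \left(\left(c j + 2 j c\right) - 22\right) = 3 - \left(\left(c j + 2 c j\right) - 22\right) = 3 - \left(3 c j - 22\right) = 3 - \left(-22 + 3 c j\right) = 25 - 3 c j$)
$r{\left(-22,-45 \right)} + 2 \cdot 17 \cdot 14 = \left(25 - \left(-135\right) \left(-22\right)\right) + 2 \cdot 17 \cdot 14 = \left(25 - 2970\right) + 34 \cdot 14 = -2945 + 476 = -2469$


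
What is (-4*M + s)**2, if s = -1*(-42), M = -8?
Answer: 5476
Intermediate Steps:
s = 42
(-4*M + s)**2 = (-4*(-8) + 42)**2 = (32 + 42)**2 = 74**2 = 5476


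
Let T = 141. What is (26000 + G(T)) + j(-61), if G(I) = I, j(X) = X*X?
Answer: 29862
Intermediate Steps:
j(X) = X²
(26000 + G(T)) + j(-61) = (26000 + 141) + (-61)² = 26141 + 3721 = 29862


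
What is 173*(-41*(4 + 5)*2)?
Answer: -127674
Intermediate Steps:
173*(-41*(4 + 5)*2) = 173*(-369*2) = 173*(-41*18) = 173*(-738) = -127674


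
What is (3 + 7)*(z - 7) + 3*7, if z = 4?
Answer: -9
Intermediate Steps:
(3 + 7)*(z - 7) + 3*7 = (3 + 7)*(4 - 7) + 3*7 = 10*(-3) + 21 = -30 + 21 = -9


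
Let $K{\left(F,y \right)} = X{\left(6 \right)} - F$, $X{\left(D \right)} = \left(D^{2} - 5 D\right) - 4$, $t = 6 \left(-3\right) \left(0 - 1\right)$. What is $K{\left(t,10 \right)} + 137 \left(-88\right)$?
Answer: $-12072$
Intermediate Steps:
$t = 18$ ($t = \left(-18\right) \left(-1\right) = 18$)
$X{\left(D \right)} = -4 + D^{2} - 5 D$
$K{\left(F,y \right)} = 2 - F$ ($K{\left(F,y \right)} = \left(-4 + 6^{2} - 30\right) - F = \left(-4 + 36 - 30\right) - F = 2 - F$)
$K{\left(t,10 \right)} + 137 \left(-88\right) = \left(2 - 18\right) + 137 \left(-88\right) = \left(2 - 18\right) - 12056 = -16 - 12056 = -12072$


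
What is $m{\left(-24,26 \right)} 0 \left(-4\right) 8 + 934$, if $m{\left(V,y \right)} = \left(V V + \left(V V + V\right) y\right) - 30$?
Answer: $934$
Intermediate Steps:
$m{\left(V,y \right)} = -30 + V^{2} + y \left(V + V^{2}\right)$ ($m{\left(V,y \right)} = \left(V^{2} + \left(V^{2} + V\right) y\right) - 30 = \left(V^{2} + \left(V + V^{2}\right) y\right) - 30 = \left(V^{2} + y \left(V + V^{2}\right)\right) - 30 = -30 + V^{2} + y \left(V + V^{2}\right)$)
$m{\left(-24,26 \right)} 0 \left(-4\right) 8 + 934 = \left(-30 + \left(-24\right)^{2} - 624 + 26 \left(-24\right)^{2}\right) 0 \left(-4\right) 8 + 934 = \left(-30 + 576 - 624 + 26 \cdot 576\right) 0 \cdot 8 + 934 = \left(-30 + 576 - 624 + 14976\right) 0 + 934 = 14898 \cdot 0 + 934 = 0 + 934 = 934$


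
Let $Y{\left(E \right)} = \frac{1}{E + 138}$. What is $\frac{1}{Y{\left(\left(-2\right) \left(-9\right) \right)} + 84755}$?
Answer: $\frac{156}{13221781} \approx 1.1799 \cdot 10^{-5}$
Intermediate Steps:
$Y{\left(E \right)} = \frac{1}{138 + E}$
$\frac{1}{Y{\left(\left(-2\right) \left(-9\right) \right)} + 84755} = \frac{1}{\frac{1}{138 - -18} + 84755} = \frac{1}{\frac{1}{138 + 18} + 84755} = \frac{1}{\frac{1}{156} + 84755} = \frac{1}{\frac{13221781}{156}} = \frac{156}{13221781}$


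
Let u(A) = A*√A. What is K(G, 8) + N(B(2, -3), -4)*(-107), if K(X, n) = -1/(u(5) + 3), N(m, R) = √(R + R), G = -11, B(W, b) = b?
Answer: 3/116 - 5*√5/116 - 214*I*√2 ≈ -0.07052 - 302.64*I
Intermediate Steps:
u(A) = A^(3/2)
N(m, R) = √2*√R (N(m, R) = √(2*R) = √2*√R)
K(X, n) = -1/(3 + 5*√5) (K(X, n) = -1/(5^(3/2) + 3) = -1/(5*√5 + 3) = -1/(3 + 5*√5))
K(G, 8) + N(B(2, -3), -4)*(-107) = (3/116 - 5*√5/116) + (√2*√(-4))*(-107) = (3/116 - 5*√5/116) + (√2*(2*I))*(-107) = (3/116 - 5*√5/116) + (2*I*√2)*(-107) = (3/116 - 5*√5/116) - 214*I*√2 = 3/116 - 5*√5/116 - 214*I*√2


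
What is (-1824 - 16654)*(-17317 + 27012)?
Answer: -179144210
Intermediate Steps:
(-1824 - 16654)*(-17317 + 27012) = -18478*9695 = -179144210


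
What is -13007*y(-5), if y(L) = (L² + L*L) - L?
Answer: -715385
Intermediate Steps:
y(L) = -L + 2*L² (y(L) = (L² + L²) - L = 2*L² - L = -L + 2*L²)
-13007*y(-5) = -(-65035)*(-1 + 2*(-5)) = -(-65035)*(-1 - 10) = -(-65035)*(-11) = -13007*55 = -715385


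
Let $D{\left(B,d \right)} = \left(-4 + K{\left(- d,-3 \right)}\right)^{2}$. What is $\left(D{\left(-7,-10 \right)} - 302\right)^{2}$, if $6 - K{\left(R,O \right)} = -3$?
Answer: $76729$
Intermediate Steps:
$K{\left(R,O \right)} = 9$ ($K{\left(R,O \right)} = 6 - -3 = 6 + 3 = 9$)
$D{\left(B,d \right)} = 25$ ($D{\left(B,d \right)} = \left(-4 + 9\right)^{2} = 5^{2} = 25$)
$\left(D{\left(-7,-10 \right)} - 302\right)^{2} = \left(25 - 302\right)^{2} = \left(-277\right)^{2} = 76729$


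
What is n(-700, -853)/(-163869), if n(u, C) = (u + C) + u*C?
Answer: -595547/163869 ≈ -3.6343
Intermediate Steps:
n(u, C) = C + u + C*u (n(u, C) = (C + u) + C*u = C + u + C*u)
n(-700, -853)/(-163869) = (-853 - 700 - 853*(-700))/(-163869) = (-853 - 700 + 597100)*(-1/163869) = 595547*(-1/163869) = -595547/163869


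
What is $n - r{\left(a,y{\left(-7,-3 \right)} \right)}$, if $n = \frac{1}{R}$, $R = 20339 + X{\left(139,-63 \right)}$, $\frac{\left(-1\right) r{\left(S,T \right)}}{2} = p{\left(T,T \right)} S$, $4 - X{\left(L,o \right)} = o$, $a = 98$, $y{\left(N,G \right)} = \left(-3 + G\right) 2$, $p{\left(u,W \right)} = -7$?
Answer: $- \frac{27997031}{20406} \approx -1372.0$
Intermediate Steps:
$y{\left(N,G \right)} = -6 + 2 G$
$X{\left(L,o \right)} = 4 - o$
$r{\left(S,T \right)} = 14 S$ ($r{\left(S,T \right)} = - 2 \left(- 7 S\right) = 14 S$)
$R = 20406$ ($R = 20339 + \left(4 - -63\right) = 20339 + \left(4 + 63\right) = 20339 + 67 = 20406$)
$n = \frac{1}{20406} \approx 4.9005 \cdot 10^{-5}$
$n - r{\left(a,y{\left(-7,-3 \right)} \right)} = \frac{1}{20406} - 14 \cdot 98 = \frac{1}{20406} - 1372 = - \frac{27997031}{20406}$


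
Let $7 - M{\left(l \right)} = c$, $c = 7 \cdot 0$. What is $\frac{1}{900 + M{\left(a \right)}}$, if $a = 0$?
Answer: $\frac{1}{907} \approx 0.0011025$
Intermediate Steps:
$c = 0$
$M{\left(l \right)} = 7$ ($M{\left(l \right)} = 7 - 0 = 7 + 0 = 7$)
$\frac{1}{900 + M{\left(a \right)}} = \frac{1}{900 + 7} = \frac{1}{907}$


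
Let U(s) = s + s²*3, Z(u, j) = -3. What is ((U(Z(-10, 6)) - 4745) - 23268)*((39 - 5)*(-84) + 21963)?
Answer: -534785823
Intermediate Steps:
U(s) = s + 3*s²
((U(Z(-10, 6)) - 4745) - 23268)*((39 - 5)*(-84) + 21963) = ((-3*(1 + 3*(-3)) - 4745) - 23268)*((39 - 5)*(-84) + 21963) = ((-3*(1 - 9) - 4745) - 23268)*(34*(-84) + 21963) = ((-3*(-8) - 4745) - 23268)*(-2856 + 21963) = ((24 - 4745) - 23268)*19107 = (-4721 - 23268)*19107 = -27989*19107 = -534785823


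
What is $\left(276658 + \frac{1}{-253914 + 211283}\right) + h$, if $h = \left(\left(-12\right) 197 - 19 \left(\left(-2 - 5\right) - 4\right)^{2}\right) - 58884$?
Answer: $\frac{9085135040}{42631} \approx 2.1311 \cdot 10^{5}$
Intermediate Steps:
$h = -63547$ ($h = \left(-2364 - 19 \left(-7 - 4\right)^{2}\right) - 58884 = \left(-2364 - 19 \left(-11\right)^{2}\right) - 58884 = \left(-2364 - 2299\right) - 58884 = -4663 - 58884 = -63547$)
$\left(276658 + \frac{1}{-253914 + 211283}\right) + h = \left(276658 + \frac{1}{-253914 + 211283}\right) - 63547 = \left(276658 + \frac{1}{-42631}\right) - 63547 = \left(276658 - \frac{1}{42631}\right) - 63547 = \frac{11794207197}{42631} - 63547 = \frac{9085135040}{42631}$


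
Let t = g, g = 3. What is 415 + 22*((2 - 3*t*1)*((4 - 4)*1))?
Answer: 415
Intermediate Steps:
t = 3
415 + 22*((2 - 3*t*1)*((4 - 4)*1)) = 415 + 22*((2 - 3*3*1)*((4 - 4)*1)) = 415 + 22*((2 - 9*1)*(0*1)) = 415 + 22*((2 - 9)*0) = 415 + 22*(-7*0) = 415 + 22*0 = 415 + 0 = 415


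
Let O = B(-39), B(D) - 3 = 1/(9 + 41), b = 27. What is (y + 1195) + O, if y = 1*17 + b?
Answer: 62101/50 ≈ 1242.0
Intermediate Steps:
y = 44 (y = 1*17 + 27 = 17 + 27 = 44)
B(D) = 151/50 (B(D) = 3 + 1/(9 + 41) = 3 + 1/50 = 151/50)
O = 151/50 ≈ 3.0200
(y + 1195) + O = (44 + 1195) + 151/50 = 1239 + 151/50 = 62101/50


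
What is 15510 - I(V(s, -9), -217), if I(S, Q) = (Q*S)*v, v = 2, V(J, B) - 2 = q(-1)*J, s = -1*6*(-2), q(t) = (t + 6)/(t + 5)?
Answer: 22888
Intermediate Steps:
q(t) = (6 + t)/(5 + t)
s = 12 (s = -6*(-2) = 12)
V(J, B) = 2 + 5*J/4 (V(J, B) = 2 + ((6 - 1)/(5 - 1))*J = 2 + (5/4)*J = 2 + ((¼)*5)*J = 2 + 5*J/4)
I(S, Q) = 2*Q*S (I(S, Q) = (Q*S)*2 = 2*Q*S)
15510 - I(V(s, -9), -217) = 15510 - 2*(-217)*(2 + (5/4)*12) = 15510 - 2*(-217)*(2 + 15) = 15510 - 2*(-217)*17 = 15510 - 1*(-7378) = 15510 + 7378 = 22888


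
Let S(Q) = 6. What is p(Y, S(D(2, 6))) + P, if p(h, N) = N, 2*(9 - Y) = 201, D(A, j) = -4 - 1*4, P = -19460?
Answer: -19454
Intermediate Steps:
D(A, j) = -8 (D(A, j) = -4 - 4 = -8)
Y = -183/2 (Y = 9 - 1/2*201 = 9 - 201/2 = -183/2 ≈ -91.500)
p(Y, S(D(2, 6))) + P = 6 - 19460 = -19454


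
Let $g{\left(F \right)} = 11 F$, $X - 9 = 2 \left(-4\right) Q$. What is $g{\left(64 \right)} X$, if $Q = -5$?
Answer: $34496$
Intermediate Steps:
$X = 49$ ($X = 9 + 2 \left(-4\right) \left(-5\right) = 9 - -40 = 9 + 40 = 49$)
$g{\left(64 \right)} X = 11 \cdot 64 \cdot 49 = 704 \cdot 49 = 34496$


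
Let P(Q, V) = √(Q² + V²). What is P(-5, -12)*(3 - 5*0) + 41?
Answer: 80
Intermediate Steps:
P(-5, -12)*(3 - 5*0) + 41 = √((-5)² + (-12)²)*(3 - 5*0) + 41 = √(25 + 144)*(3 + 0) + 41 = √169*3 + 41 = 13*3 + 41 = 39 + 41 = 80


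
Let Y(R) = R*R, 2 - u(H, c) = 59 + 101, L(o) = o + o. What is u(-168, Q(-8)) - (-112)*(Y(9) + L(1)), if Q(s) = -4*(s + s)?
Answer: 9138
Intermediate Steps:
L(o) = 2*o
Q(s) = -8*s
u(H, c) = -158 (u(H, c) = 2 - (59 + 101) = 2 - 1*160 = 2 - 160 = -158)
Y(R) = R**2
u(-168, Q(-8)) - (-112)*(Y(9) + L(1)) = -158 - (-112)*(9**2 + 2*1) = -158 - (-112)*(81 + 2) = -158 - (-112)*83 = -158 - 1*(-9296) = -158 + 9296 = 9138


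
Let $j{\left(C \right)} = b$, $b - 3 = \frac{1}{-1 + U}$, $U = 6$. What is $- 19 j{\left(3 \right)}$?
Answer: $- \frac{304}{5} \approx -60.8$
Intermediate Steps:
$b = \frac{16}{5}$ ($b = 3 + \frac{1}{-1 + 6} = 3 + \frac{1}{5} = \frac{16}{5} \approx 3.2$)
$j{\left(C \right)} = \frac{16}{5}$
$- 19 j{\left(3 \right)} = \left(-19\right) \frac{16}{5} = - \frac{304}{5}$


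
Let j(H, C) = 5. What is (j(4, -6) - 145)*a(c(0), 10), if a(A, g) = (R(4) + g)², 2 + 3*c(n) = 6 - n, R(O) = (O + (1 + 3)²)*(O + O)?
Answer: -4046000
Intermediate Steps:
R(O) = 2*O*(16 + O) (R(O) = (O + 4²)*(2*O) = (O + 16)*(2*O) = (16 + O)*(2*O) = 2*O*(16 + O))
c(n) = 4/3 - n/3 (c(n) = -⅔ + (6 - n)/3 = -⅔ + (2 - n/3) = 4/3 - n/3)
a(A, g) = (160 + g)² (a(A, g) = (2*4*(16 + 4) + g)² = (2*4*20 + g)² = (160 + g)²)
(j(4, -6) - 145)*a(c(0), 10) = (5 - 145)*(160 + 10)² = -140*170² = -140*28900 = -4046000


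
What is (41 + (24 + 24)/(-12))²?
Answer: 1369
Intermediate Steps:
(41 + (24 + 24)/(-12))² = (41 + 48*(-1/12))² = (41 - 4)² = 37² = 1369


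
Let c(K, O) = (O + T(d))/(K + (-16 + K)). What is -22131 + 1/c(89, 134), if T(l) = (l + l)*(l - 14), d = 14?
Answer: -1482696/67 ≈ -22130.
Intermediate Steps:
T(l) = 2*l*(-14 + l) (T(l) = (2*l)*(-14 + l) = 2*l*(-14 + l))
c(K, O) = O/(-16 + 2*K) (c(K, O) = (O + 2*14*(-14 + 14))/(K + (-16 + K)) = (O + 2*14*0)/(-16 + 2*K) = (O + 0)/(-16 + 2*K) = O/(-16 + 2*K))
-22131 + 1/c(89, 134) = -22131 + 1/((½)*134/(-8 + 89)) = -22131 + 1/((½)*134/81) = -22131 + 1/((½)*134*(1/81)) = -22131 + 1/(67/81) = -22131 + 81/67 = -1482696/67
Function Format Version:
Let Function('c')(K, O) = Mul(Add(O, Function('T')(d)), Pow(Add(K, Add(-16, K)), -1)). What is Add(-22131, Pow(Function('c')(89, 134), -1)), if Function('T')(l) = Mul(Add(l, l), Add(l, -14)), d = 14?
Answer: Rational(-1482696, 67) ≈ -22130.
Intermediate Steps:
Function('T')(l) = Mul(2, l, Add(-14, l)) (Function('T')(l) = Mul(Mul(2, l), Add(-14, l)) = Mul(2, l, Add(-14, l)))
Function('c')(K, O) = Mul(O, Pow(Add(-16, Mul(2, K)), -1)) (Function('c')(K, O) = Mul(Add(O, Mul(2, 14, Add(-14, 14))), Pow(Add(K, Add(-16, K)), -1)) = Mul(Add(O, Mul(2, 14, 0)), Pow(Add(-16, Mul(2, K)), -1)) = Mul(Add(O, 0), Pow(Add(-16, Mul(2, K)), -1)) = Mul(O, Pow(Add(-16, Mul(2, K)), -1)))
Add(-22131, Pow(Function('c')(89, 134), -1)) = Add(-22131, Pow(Mul(Rational(1, 2), 134, Pow(Add(-8, 89), -1)), -1)) = Add(-22131, Pow(Mul(Rational(1, 2), 134, Pow(81, -1)), -1)) = Add(-22131, Pow(Mul(Rational(1, 2), 134, Rational(1, 81)), -1)) = Add(-22131, Pow(Rational(67, 81), -1)) = Add(-22131, Rational(81, 67)) = Rational(-1482696, 67)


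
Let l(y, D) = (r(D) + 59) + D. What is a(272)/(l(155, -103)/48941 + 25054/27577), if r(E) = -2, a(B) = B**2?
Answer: 114509411104/1404701 ≈ 81519.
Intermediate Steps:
l(y, D) = 57 + D (l(y, D) = (-2 + 59) + D = 57 + D)
a(272)/(l(155, -103)/48941 + 25054/27577) = 272**2/((57 - 103)/48941 + 25054/27577) = 73984/(-46*1/48941 + 25054*(1/27577)) = 73984/(-46/48941 + 25054/27577) = 73984/(11237608/12382073) = 73984*(12382073/11237608) = 114509411104/1404701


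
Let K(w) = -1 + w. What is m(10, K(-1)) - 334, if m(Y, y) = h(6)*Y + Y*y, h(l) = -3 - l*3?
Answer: -564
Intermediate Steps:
h(l) = -3 - 3*l
m(Y, y) = -21*Y + Y*y (m(Y, y) = (-3 - 3*6)*Y + Y*y = (-3 - 18)*Y + Y*y = -21*Y + Y*y)
m(10, K(-1)) - 334 = 10*(-21 + (-1 - 1)) - 334 = 10*(-21 - 2) - 334 = 10*(-23) - 334 = -230 - 334 = -564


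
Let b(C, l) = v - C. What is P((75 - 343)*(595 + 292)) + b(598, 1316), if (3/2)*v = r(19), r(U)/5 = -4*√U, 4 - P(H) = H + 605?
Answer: 236517 - 40*√19/3 ≈ 2.3646e+5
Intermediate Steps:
P(H) = -601 - H (P(H) = 4 - (H + 605) = 4 - (605 + H) = 4 + (-605 - H) = -601 - H)
r(U) = -20*√U (r(U) = 5*(-4*√U) = -20*√U)
v = -40*√19/3 (v = 2*(-20*√19)/3 = -40*√19/3 ≈ -58.119)
b(C, l) = -C - 40*√19/3 (b(C, l) = -40*√19/3 - C = -C - 40*√19/3)
P((75 - 343)*(595 + 292)) + b(598, 1316) = (-601 - (75 - 343)*(595 + 292)) + (-1*598 - 40*√19/3) = (-601 - (-268)*887) + (-598 - 40*√19/3) = (-601 - 1*(-237716)) + (-598 - 40*√19/3) = (-601 + 237716) + (-598 - 40*√19/3) = 237115 + (-598 - 40*√19/3) = 236517 - 40*√19/3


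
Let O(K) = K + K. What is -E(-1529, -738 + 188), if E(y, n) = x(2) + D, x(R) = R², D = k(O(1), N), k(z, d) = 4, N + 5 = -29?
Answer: -8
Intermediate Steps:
N = -34 (N = -5 - 29 = -34)
O(K) = 2*K
D = 4
E(y, n) = 8 (E(y, n) = 2² + 4 = 4 + 4 = 8)
-E(-1529, -738 + 188) = -1*8 = -8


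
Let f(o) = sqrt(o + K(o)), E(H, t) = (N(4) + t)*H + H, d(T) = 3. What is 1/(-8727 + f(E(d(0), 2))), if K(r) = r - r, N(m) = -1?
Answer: -2909/25386841 - sqrt(6)/76160523 ≈ -0.00011462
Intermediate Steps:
K(r) = 0
E(H, t) = H + H*(-1 + t) (E(H, t) = (-1 + t)*H + H = H*(-1 + t) + H = H + H*(-1 + t))
f(o) = sqrt(o) (f(o) = sqrt(o + 0) = sqrt(o))
1/(-8727 + f(E(d(0), 2))) = 1/(-8727 + sqrt(3*2)) = 1/(-8727 + sqrt(6))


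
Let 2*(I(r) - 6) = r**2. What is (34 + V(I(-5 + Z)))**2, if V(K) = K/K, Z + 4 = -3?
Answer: 1225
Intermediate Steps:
Z = -7 (Z = -4 - 3 = -7)
I(r) = 6 + r**2/2
V(K) = 1
(34 + V(I(-5 + Z)))**2 = (34 + 1)**2 = 35**2 = 1225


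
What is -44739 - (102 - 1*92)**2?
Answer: -44839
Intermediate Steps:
-44739 - (102 - 1*92)**2 = -44739 - (102 - 92)**2 = -44739 - 1*10**2 = -44739 - 1*100 = -44739 - 100 = -44839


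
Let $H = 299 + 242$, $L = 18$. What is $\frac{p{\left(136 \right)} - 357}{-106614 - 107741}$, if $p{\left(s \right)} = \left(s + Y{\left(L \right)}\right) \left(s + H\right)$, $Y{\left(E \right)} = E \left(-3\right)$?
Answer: $- \frac{55157}{214355} \approx -0.25732$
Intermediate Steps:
$H = 541$
$Y{\left(E \right)} = - 3 E$
$p{\left(s \right)} = \left(-54 + s\right) \left(541 + s\right)$ ($p{\left(s \right)} = \left(s - 54\right) \left(s + 541\right) = \left(s - 54\right) \left(541 + s\right) = \left(-54 + s\right) \left(541 + s\right)$)
$\frac{p{\left(136 \right)} - 357}{-106614 - 107741} = \frac{\left(-29214 + 136^{2} + 487 \cdot 136\right) - 357}{-106614 - 107741} = \frac{\left(-29214 + 18496 + 66232\right) - 357}{-214355} = \left(55514 - 357\right) \left(- \frac{1}{214355}\right) = 55157 \left(- \frac{1}{214355}\right) = - \frac{55157}{214355}$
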